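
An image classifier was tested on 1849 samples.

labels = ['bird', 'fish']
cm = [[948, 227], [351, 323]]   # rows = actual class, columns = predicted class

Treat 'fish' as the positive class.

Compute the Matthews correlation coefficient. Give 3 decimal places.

0.301

MCC = (TP·TN − FP·FN) / √((TP+FP)(TP+FN)(TN+FP)(TN+FN))
Numerator = 323·948 − 227·351 = 226527
Denominator = √(550·674·1175·1299) = √565808677500 = 752202.5508
MCC = 226527 / 752202.5508 = 0.301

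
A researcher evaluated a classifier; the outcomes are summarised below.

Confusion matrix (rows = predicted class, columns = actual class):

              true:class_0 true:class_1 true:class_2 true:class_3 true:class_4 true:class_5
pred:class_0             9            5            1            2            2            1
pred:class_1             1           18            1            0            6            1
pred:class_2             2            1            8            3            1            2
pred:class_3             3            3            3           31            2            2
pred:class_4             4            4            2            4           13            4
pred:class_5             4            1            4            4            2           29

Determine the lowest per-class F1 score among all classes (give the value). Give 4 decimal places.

Per-class F1 score (2·TP/(2·TP+FP+FN)):
  class_0: TP=9, FP=5+1+2+2+1=11, FN=1+2+3+4+4=14 → 18/43 = 0.41860
  class_1: TP=18, FP=1+1+0+6+1=9, FN=5+1+3+4+1=14 → 36/59 = 0.61017
  class_2: TP=8, FP=2+1+3+1+2=9, FN=1+1+3+2+4=11 → 16/36 = 0.44444
  class_3: TP=31, FP=3+3+3+2+2=13, FN=2+0+3+4+4=13 → 62/88 = 0.70455
  class_4: TP=13, FP=4+4+2+4+4=18, FN=2+6+1+2+2=13 → 26/57 = 0.45614
  class_5: TP=29, FP=4+1+4+4+2=15, FN=1+1+2+2+4=10 → 58/83 = 0.69880
Lowest is class 'class_0' with F1 score = 0.4186.

0.4186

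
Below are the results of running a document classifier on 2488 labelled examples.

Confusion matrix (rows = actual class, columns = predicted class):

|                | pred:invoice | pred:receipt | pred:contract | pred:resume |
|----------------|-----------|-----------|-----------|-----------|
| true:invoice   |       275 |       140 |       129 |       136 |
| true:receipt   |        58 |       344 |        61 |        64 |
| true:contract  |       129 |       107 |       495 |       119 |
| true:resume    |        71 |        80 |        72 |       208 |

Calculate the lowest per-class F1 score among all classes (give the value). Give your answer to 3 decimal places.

Per-class F1 score (2·TP/(2·TP+FP+FN)):
  invoice: TP=275, FP=58+129+71=258, FN=140+129+136=405 → 550/1213 = 0.4534
  receipt: TP=344, FP=140+107+80=327, FN=58+61+64=183 → 688/1198 = 0.5743
  contract: TP=495, FP=129+61+72=262, FN=129+107+119=355 → 990/1607 = 0.6161
  resume: TP=208, FP=136+64+119=319, FN=71+80+72=223 → 416/958 = 0.4342
Lowest is class 'resume' with F1 score = 0.434.

0.434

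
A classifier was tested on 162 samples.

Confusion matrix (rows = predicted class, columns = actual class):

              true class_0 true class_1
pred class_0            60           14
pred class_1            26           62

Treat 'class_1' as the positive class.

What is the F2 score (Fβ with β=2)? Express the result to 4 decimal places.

Fβ = (1+β²)·TP / ((1+β²)·TP + β²·FN + FP), with β²=4
= 5·62 / (5·62 + 4·14 + 26) = 0.7908

0.7908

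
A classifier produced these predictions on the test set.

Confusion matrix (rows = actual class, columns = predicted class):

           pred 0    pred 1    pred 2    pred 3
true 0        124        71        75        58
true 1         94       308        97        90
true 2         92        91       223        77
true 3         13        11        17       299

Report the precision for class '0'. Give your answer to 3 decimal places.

0.384

Take TP from the diagonal, FP from the rest of the '0' prediction marginal, FN from the rest of the '0' actual marginal.
precision = TP/(TP+FP).
0: TP=124, FP=94+92+13=199 → 124/323 = 0.3839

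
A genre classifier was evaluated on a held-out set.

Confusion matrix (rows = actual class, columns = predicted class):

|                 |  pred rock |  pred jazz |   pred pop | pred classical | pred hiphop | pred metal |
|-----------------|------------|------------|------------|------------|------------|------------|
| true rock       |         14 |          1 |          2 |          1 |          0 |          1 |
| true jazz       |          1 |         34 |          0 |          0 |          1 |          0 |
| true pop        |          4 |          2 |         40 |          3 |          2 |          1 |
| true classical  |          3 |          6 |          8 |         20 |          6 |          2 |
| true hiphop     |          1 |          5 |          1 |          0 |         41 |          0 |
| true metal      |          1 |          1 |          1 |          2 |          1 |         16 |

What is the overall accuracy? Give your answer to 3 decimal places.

Accuracy = trace / total = (14+34+40+20+41+16=165) / 222 = 165/222 = 0.743

0.743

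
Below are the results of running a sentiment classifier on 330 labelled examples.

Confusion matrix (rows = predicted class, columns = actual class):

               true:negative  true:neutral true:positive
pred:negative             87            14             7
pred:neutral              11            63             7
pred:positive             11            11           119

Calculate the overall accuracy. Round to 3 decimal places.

0.815

Accuracy = trace / total = (87+63+119=269) / 330 = 269/330 = 0.815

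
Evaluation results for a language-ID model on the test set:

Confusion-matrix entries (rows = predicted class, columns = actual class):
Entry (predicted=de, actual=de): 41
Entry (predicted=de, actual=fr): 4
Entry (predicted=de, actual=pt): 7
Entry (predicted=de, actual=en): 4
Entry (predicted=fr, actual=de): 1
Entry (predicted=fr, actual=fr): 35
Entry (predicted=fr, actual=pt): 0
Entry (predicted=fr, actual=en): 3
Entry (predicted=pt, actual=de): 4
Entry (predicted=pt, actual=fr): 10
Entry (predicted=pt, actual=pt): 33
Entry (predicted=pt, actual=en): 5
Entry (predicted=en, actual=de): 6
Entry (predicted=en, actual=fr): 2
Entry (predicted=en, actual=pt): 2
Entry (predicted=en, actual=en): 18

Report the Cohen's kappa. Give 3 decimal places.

Observed agreement pₒ = trace/N = 127/175 = 0.7257
Expected agreement pₑ = Σ (rowᵢ·colᵢ)/N² = (52·56 + 51·39 + 42·52 + 30·28)/175² = 0.2588
κ = (pₒ − pₑ)/(1 − pₑ) = (0.7257 − 0.2588)/(1 − 0.2588) = 0.630

0.630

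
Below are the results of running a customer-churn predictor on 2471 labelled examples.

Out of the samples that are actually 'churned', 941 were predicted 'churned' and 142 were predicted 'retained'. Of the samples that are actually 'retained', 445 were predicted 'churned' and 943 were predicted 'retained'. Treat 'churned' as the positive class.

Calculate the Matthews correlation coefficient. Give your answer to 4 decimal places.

MCC = (TP·TN − FP·FN) / √((TP+FP)(TP+FN)(TN+FP)(TN+FN))
Numerator = 941·943 − 445·142 = 824173
Denominator = √(1386·1083·1388·1085) = √2260533207240 = 1503506.9695
MCC = 824173 / 1503506.9695 = 0.5482

0.5482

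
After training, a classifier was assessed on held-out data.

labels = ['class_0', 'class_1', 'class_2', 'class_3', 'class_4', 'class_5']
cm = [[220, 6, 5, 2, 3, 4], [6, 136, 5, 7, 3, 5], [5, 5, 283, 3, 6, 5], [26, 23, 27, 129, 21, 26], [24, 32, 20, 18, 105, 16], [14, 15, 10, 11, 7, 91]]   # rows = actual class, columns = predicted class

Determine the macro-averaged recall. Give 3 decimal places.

Per-class recall (TP/(TP+FN)):
  class_0: TP=220, FN=6+5+2+3+4=20 → 220/240 = 0.9167
  class_1: TP=136, FN=6+5+7+3+5=26 → 136/162 = 0.8395
  class_2: TP=283, FN=5+5+3+6+5=24 → 283/307 = 0.9218
  class_3: TP=129, FN=26+23+27+21+26=123 → 129/252 = 0.5119
  class_4: TP=105, FN=24+32+20+18+16=110 → 105/215 = 0.4884
  class_5: TP=91, FN=14+15+10+11+7=57 → 91/148 = 0.6149
Macro-recall = mean = (0.9167 + 0.8395 + 0.9218 + 0.5119 + 0.4884 + 0.6149) / 6 = 0.716

0.716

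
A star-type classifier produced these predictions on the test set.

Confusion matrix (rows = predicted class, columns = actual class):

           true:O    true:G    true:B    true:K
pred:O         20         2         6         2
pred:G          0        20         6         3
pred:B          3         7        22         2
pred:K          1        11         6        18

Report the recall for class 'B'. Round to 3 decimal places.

recall = TP/(TP+FN).
B: TP=22, FN=6+6+6=18 → 22/40 = 0.5500

0.550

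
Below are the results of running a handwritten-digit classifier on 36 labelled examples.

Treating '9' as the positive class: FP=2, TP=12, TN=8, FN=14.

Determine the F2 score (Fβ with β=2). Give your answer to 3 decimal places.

0.508

Fβ = (1+β²)·TP / ((1+β²)·TP + β²·FN + FP), with β²=4
= 5·12 / (5·12 + 4·14 + 2) = 0.508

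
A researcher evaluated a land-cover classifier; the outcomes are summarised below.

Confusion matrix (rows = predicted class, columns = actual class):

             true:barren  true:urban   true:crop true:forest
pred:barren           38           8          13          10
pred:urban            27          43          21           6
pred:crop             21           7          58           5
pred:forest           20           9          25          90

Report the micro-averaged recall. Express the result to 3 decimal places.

0.571

Micro-averaging pools counts across classes: ΣTP=229, ΣFP=172, ΣFN=172.
Micro-recall = TP/(TP+FN) on pooled counts = 0.571 (equals overall accuracy in single-label multiclass).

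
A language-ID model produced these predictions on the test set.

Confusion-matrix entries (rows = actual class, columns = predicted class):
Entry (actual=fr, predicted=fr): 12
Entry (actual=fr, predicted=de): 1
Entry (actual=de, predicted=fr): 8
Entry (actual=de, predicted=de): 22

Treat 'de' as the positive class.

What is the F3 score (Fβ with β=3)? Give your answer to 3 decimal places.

0.751

Fβ = (1+β²)·TP / ((1+β²)·TP + β²·FN + FP), with β²=9
= 10·22 / (10·22 + 9·8 + 1) = 0.751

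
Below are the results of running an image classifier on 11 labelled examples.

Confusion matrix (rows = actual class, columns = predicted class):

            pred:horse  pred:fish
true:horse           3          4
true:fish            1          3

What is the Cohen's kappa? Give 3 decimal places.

0.154

Observed agreement pₒ = trace/N = 6/11 = 0.5455
Expected agreement pₑ = Σ (rowᵢ·colᵢ)/N² = (7·4 + 4·7)/11² = 0.4628
κ = (pₒ − pₑ)/(1 − pₑ) = (0.5455 − 0.4628)/(1 − 0.4628) = 0.154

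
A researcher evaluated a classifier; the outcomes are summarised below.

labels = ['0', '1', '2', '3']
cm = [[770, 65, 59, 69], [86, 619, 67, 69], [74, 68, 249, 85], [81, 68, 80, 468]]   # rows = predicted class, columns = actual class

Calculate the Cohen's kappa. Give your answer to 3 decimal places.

0.601

Observed agreement pₒ = trace/N = 2106/2977 = 0.7074
Expected agreement pₑ = Σ (rowᵢ·colᵢ)/N² = (1011·963 + 820·841 + 455·476 + 691·697)/2977² = 0.2664
κ = (pₒ − pₑ)/(1 − pₑ) = (0.7074 − 0.2664)/(1 − 0.2664) = 0.601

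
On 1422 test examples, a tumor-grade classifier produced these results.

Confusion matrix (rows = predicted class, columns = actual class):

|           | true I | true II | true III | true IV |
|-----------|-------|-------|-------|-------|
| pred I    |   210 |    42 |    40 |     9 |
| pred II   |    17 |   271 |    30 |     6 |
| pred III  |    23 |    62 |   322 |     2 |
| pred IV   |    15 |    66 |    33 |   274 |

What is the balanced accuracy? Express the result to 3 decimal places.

Balanced accuracy = mean of per-class recall.
  I: recall = 210/265 = 0.7925
  II: recall = 271/441 = 0.6145
  III: recall = 322/425 = 0.7576
  IV: recall = 274/291 = 0.9416
Mean = (0.7925 + 0.6145 + 0.7576 + 0.9416) / 4 = 0.777

0.777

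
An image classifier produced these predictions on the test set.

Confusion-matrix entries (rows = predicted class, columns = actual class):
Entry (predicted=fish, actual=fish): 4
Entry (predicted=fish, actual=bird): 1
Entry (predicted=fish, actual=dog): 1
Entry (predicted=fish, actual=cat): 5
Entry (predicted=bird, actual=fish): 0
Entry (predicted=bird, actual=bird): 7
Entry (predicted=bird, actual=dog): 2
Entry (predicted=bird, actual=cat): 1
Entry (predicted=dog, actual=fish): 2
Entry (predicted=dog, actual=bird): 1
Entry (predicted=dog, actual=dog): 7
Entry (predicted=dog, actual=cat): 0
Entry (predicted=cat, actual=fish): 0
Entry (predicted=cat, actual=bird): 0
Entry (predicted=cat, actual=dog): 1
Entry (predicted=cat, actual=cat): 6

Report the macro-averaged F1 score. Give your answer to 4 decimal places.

Per-class F1 score (2·TP/(2·TP+FP+FN)):
  fish: TP=4, FP=1+1+5=7, FN=0+2+0=2 → 8/17 = 0.47059
  bird: TP=7, FP=0+2+1=3, FN=1+1+0=2 → 14/19 = 0.73684
  dog: TP=7, FP=2+1+0=3, FN=1+2+1=4 → 14/21 = 0.66667
  cat: TP=6, FP=0+0+1=1, FN=5+1+0=6 → 12/19 = 0.63158
Macro-F1 score = mean = (0.47059 + 0.73684 + 0.66667 + 0.63158) / 4 = 0.6264

0.6264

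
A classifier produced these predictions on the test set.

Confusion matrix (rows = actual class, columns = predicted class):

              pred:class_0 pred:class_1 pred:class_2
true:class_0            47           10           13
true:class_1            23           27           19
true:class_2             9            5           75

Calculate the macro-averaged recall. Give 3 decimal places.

Per-class recall (TP/(TP+FN)):
  class_0: TP=47, FN=10+13=23 → 47/70 = 0.6714
  class_1: TP=27, FN=23+19=42 → 27/69 = 0.3913
  class_2: TP=75, FN=9+5=14 → 75/89 = 0.8427
Macro-recall = mean = (0.6714 + 0.3913 + 0.8427) / 3 = 0.635

0.635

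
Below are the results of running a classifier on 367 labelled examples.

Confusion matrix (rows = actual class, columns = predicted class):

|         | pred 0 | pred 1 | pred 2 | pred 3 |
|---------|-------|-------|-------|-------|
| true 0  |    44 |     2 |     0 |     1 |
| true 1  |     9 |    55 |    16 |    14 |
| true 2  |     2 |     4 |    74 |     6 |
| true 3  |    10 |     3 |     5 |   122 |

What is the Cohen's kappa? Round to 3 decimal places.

Observed agreement pₒ = trace/N = 295/367 = 0.8038
Expected agreement pₑ = Σ (rowᵢ·colᵢ)/N² = (47·65 + 94·64 + 86·95 + 140·143)/367² = 0.2766
κ = (pₒ − pₑ)/(1 − pₑ) = (0.8038 − 0.2766)/(1 − 0.2766) = 0.729

0.729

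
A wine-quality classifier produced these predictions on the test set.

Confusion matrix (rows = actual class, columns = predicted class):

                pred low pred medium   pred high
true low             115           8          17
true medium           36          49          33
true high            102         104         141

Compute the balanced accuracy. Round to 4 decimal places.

0.5477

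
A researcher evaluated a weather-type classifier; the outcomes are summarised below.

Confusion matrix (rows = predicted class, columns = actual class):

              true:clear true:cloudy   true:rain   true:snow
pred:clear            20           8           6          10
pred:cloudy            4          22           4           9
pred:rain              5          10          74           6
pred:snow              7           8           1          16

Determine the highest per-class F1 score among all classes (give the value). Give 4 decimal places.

Per-class F1 score (2·TP/(2·TP+FP+FN)):
  clear: TP=20, FP=8+6+10=24, FN=4+5+7=16 → 40/80 = 0.50000
  cloudy: TP=22, FP=4+4+9=17, FN=8+10+8=26 → 44/87 = 0.50575
  rain: TP=74, FP=5+10+6=21, FN=6+4+1=11 → 148/180 = 0.82222
  snow: TP=16, FP=7+8+1=16, FN=10+9+6=25 → 32/73 = 0.43836
Highest is class 'rain' with F1 score = 0.8222.

0.8222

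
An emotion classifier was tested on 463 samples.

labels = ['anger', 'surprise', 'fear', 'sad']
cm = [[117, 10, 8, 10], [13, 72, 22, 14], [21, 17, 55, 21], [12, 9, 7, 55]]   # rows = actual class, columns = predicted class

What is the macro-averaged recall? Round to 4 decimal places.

0.6368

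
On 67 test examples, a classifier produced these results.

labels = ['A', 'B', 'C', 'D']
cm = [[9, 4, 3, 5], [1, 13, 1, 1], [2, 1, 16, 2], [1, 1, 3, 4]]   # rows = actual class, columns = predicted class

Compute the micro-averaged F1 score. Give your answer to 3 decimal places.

0.627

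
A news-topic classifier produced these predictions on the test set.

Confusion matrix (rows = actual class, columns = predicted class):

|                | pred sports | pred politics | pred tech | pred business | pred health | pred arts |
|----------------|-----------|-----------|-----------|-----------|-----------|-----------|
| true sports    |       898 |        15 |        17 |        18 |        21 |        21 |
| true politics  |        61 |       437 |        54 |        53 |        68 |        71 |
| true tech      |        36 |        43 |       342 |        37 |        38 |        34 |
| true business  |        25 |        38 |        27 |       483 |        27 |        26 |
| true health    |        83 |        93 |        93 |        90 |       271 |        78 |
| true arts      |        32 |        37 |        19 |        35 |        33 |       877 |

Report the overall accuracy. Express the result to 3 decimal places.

Accuracy = trace / total = (898+437+342+483+271+877=3308) / 4631 = 3308/4631 = 0.714

0.714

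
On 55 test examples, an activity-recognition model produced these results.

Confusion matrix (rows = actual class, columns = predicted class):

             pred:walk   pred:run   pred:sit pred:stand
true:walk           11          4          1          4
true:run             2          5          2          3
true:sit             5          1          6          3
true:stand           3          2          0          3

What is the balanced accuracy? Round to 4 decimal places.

0.4354

Balanced accuracy = mean of per-class recall.
  walk: recall = 11/20 = 0.55000
  run: recall = 5/12 = 0.41667
  sit: recall = 6/15 = 0.40000
  stand: recall = 3/8 = 0.37500
Mean = (0.55000 + 0.41667 + 0.40000 + 0.37500) / 4 = 0.4354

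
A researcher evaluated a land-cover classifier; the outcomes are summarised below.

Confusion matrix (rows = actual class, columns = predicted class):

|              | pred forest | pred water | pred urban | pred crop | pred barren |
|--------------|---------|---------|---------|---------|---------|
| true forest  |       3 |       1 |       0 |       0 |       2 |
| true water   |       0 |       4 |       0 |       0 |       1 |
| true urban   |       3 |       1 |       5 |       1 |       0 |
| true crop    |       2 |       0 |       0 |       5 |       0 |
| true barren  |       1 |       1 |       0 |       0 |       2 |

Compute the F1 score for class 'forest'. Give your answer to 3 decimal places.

0.400

Take TP from the diagonal, FP from the rest of the 'forest' prediction marginal, FN from the rest of the 'forest' actual marginal.
F1 score = 2·TP/(2·TP+FP+FN).
forest: TP=3, FP=0+3+2+1=6, FN=1+0+0+2=3 → 6/15 = 0.4000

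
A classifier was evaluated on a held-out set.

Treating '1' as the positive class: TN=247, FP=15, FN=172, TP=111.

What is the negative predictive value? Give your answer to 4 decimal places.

NPV = TN/(TN+FN) = 247/(247+172) = 0.5895

0.5895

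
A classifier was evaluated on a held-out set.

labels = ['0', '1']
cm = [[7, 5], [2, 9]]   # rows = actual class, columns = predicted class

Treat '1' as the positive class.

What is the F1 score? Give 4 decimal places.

Precision = TP/(TP+FP) = 9/14 = 0.6429
Recall = TP/(TP+FN) = 9/11 = 0.8182
F1 = 2·TP/(2·TP+FP+FN) = 18/25 = 0.7200

0.7200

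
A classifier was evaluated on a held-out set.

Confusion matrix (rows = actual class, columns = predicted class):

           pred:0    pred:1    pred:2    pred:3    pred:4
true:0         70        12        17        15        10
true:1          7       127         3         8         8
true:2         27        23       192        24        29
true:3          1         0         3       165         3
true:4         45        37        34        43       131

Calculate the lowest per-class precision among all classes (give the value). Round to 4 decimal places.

Per-class precision (TP/(TP+FP)):
  0: TP=70, FP=7+27+1+45=80 → 70/150 = 0.46667
  1: TP=127, FP=12+23+0+37=72 → 127/199 = 0.63819
  2: TP=192, FP=17+3+3+34=57 → 192/249 = 0.77108
  3: TP=165, FP=15+8+24+43=90 → 165/255 = 0.64706
  4: TP=131, FP=10+8+29+3=50 → 131/181 = 0.72376
Lowest is class '0' with precision = 0.4667.

0.4667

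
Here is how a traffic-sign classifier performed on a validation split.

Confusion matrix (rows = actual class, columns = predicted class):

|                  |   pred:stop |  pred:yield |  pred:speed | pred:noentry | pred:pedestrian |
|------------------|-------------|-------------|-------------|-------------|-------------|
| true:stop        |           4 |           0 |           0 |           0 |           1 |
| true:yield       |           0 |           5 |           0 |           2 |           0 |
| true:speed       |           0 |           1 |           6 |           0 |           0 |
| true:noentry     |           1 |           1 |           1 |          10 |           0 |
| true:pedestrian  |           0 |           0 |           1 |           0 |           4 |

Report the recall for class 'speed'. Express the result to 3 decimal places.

0.857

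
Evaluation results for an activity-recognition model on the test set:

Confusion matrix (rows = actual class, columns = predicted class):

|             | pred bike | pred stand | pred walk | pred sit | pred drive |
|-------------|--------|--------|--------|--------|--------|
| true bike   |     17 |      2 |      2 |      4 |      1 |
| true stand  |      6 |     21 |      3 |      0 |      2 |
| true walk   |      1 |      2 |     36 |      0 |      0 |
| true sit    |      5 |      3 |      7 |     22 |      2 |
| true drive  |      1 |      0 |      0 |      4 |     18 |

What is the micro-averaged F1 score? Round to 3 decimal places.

Micro-averaging pools counts across classes: ΣTP=114, ΣFP=45, ΣFN=45.
Micro-F1 score = 2·TP/(2·TP+FP+FN) on pooled counts = 0.717 (equals overall accuracy in single-label multiclass).

0.717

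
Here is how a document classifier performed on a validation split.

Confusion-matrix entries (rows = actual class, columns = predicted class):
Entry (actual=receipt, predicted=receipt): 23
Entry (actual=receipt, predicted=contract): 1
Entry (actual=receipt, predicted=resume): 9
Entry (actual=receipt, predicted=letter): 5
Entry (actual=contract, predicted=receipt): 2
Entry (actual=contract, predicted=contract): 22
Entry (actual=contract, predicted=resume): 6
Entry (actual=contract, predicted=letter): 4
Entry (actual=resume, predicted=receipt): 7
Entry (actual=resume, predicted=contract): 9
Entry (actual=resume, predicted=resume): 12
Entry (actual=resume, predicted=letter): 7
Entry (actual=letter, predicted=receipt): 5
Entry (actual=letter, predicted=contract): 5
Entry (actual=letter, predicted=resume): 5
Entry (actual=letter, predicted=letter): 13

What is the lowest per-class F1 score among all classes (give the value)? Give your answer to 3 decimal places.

Per-class F1 score (2·TP/(2·TP+FP+FN)):
  receipt: TP=23, FP=2+7+5=14, FN=1+9+5=15 → 46/75 = 0.6133
  contract: TP=22, FP=1+9+5=15, FN=2+6+4=12 → 44/71 = 0.6197
  resume: TP=12, FP=9+6+5=20, FN=7+9+7=23 → 24/67 = 0.3582
  letter: TP=13, FP=5+4+7=16, FN=5+5+5=15 → 26/57 = 0.4561
Lowest is class 'resume' with F1 score = 0.358.

0.358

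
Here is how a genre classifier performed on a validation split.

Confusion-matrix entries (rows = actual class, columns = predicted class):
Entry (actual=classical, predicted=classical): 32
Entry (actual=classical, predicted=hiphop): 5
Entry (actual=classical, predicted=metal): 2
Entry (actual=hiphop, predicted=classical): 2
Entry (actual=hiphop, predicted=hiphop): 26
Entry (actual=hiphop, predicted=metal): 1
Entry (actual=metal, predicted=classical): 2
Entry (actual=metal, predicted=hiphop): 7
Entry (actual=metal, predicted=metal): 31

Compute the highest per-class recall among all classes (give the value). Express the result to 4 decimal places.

0.8966

Per-class recall (TP/(TP+FN)):
  classical: TP=32, FN=5+2=7 → 32/39 = 0.82051
  hiphop: TP=26, FN=2+1=3 → 26/29 = 0.89655
  metal: TP=31, FN=2+7=9 → 31/40 = 0.77500
Highest is class 'hiphop' with recall = 0.8966.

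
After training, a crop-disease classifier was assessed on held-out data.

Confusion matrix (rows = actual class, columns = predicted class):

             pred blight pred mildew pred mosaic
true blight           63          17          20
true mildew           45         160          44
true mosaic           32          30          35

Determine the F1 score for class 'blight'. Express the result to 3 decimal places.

Take TP from the diagonal, FP from the rest of the 'blight' prediction marginal, FN from the rest of the 'blight' actual marginal.
F1 score = 2·TP/(2·TP+FP+FN).
blight: TP=63, FP=45+32=77, FN=17+20=37 → 126/240 = 0.5250

0.525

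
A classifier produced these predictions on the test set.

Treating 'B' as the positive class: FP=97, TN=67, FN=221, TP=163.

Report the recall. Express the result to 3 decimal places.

0.424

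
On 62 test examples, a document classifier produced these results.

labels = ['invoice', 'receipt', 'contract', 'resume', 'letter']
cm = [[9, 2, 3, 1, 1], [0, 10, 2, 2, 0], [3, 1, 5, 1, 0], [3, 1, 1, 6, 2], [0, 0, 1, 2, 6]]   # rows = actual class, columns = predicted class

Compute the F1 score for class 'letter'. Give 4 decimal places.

0.6667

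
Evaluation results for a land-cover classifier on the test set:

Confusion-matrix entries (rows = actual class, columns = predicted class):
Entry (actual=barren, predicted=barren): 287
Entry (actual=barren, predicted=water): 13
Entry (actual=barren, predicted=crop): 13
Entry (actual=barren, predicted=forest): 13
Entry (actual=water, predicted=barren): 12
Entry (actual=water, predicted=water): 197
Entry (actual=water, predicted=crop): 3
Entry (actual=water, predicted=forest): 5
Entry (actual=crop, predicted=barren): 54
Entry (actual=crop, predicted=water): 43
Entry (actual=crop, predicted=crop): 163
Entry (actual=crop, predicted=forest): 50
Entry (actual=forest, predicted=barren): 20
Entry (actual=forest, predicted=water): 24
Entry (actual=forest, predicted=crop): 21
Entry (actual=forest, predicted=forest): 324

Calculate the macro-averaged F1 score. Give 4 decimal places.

Per-class F1 score (2·TP/(2·TP+FP+FN)):
  barren: TP=287, FP=12+54+20=86, FN=13+13+13=39 → 574/699 = 0.82117
  water: TP=197, FP=13+43+24=80, FN=12+3+5=20 → 394/494 = 0.79757
  crop: TP=163, FP=13+3+21=37, FN=54+43+50=147 → 326/510 = 0.63922
  forest: TP=324, FP=13+5+50=68, FN=20+24+21=65 → 648/781 = 0.82971
Macro-F1 score = mean = (0.82117 + 0.79757 + 0.63922 + 0.82971) / 4 = 0.7719

0.7719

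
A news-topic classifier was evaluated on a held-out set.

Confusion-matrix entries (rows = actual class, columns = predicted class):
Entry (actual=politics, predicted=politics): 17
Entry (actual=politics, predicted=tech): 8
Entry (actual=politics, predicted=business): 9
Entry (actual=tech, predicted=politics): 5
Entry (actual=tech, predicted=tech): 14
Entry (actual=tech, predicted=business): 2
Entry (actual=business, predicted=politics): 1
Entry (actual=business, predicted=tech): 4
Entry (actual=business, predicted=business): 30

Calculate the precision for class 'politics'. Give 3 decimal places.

0.739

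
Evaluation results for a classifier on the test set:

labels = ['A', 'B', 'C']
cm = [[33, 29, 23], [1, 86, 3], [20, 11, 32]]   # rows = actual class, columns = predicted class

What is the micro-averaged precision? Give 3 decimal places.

Micro-averaging pools counts across classes: ΣTP=151, ΣFP=87, ΣFN=87.
Micro-precision = TP/(TP+FP) on pooled counts = 0.634 (equals overall accuracy in single-label multiclass).

0.634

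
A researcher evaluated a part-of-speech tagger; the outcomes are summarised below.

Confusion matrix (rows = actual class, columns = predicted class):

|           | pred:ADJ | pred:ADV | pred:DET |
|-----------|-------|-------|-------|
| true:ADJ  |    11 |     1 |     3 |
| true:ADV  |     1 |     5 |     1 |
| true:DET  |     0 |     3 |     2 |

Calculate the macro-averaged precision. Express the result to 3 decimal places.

0.602

Per-class precision (TP/(TP+FP)):
  ADJ: TP=11, FP=1+0=1 → 11/12 = 0.9167
  ADV: TP=5, FP=1+3=4 → 5/9 = 0.5556
  DET: TP=2, FP=3+1=4 → 2/6 = 0.3333
Macro-precision = mean = (0.9167 + 0.5556 + 0.3333) / 3 = 0.602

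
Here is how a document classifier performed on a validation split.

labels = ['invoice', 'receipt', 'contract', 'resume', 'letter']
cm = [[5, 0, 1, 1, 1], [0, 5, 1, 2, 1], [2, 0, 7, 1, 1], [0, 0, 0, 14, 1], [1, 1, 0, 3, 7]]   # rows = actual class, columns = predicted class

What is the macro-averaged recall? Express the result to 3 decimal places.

0.667

Per-class recall (TP/(TP+FN)):
  invoice: TP=5, FN=0+1+1+1=3 → 5/8 = 0.6250
  receipt: TP=5, FN=0+1+2+1=4 → 5/9 = 0.5556
  contract: TP=7, FN=2+0+1+1=4 → 7/11 = 0.6364
  resume: TP=14, FN=0+0+0+1=1 → 14/15 = 0.9333
  letter: TP=7, FN=1+1+0+3=5 → 7/12 = 0.5833
Macro-recall = mean = (0.6250 + 0.5556 + 0.6364 + 0.9333 + 0.5833) / 5 = 0.667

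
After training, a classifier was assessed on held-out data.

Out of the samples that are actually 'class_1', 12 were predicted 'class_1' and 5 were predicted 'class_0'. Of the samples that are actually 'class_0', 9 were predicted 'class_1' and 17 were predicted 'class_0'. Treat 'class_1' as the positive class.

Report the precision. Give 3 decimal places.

0.571

Precision = TP/(TP+FP) = 12/(12+9) = 12/21 = 0.571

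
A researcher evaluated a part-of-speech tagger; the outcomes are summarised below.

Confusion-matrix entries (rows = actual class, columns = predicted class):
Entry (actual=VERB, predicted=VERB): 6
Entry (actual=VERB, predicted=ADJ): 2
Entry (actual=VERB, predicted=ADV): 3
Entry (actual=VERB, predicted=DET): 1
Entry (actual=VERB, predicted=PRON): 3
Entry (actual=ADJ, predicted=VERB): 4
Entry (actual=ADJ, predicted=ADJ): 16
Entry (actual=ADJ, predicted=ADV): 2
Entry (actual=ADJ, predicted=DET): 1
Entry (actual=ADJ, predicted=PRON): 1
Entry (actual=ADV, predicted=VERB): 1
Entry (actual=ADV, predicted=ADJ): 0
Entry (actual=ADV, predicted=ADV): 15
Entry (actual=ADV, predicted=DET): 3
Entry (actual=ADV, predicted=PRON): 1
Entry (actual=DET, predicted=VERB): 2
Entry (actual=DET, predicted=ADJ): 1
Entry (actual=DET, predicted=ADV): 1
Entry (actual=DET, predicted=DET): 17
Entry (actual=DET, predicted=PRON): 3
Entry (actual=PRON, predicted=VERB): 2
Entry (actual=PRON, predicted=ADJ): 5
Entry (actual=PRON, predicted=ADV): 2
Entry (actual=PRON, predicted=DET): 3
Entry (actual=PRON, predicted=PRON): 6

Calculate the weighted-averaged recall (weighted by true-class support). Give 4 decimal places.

Per-class recall (TP/(TP+FN)):
  VERB: TP=6, FN=2+3+1+3=9 → 6/15 = 0.40000
  ADJ: TP=16, FN=4+2+1+1=8 → 16/24 = 0.66667
  ADV: TP=15, FN=1+0+3+1=5 → 15/20 = 0.75000
  DET: TP=17, FN=2+1+1+3=7 → 17/24 = 0.70833
  PRON: TP=6, FN=2+5+2+3=12 → 6/18 = 0.33333
Weighted-recall = Σ (supportᵢ/N)·recallᵢ with N=101: (15/101)·0.40000 + (24/101)·0.66667 + (20/101)·0.75000 + (24/101)·0.70833 + (18/101)·0.33333 = 0.5941

0.5941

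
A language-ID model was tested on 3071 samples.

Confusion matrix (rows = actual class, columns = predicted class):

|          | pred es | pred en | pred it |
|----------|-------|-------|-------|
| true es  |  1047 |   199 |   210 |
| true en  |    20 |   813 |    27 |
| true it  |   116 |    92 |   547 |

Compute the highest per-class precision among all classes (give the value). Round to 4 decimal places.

0.8850

Per-class precision (TP/(TP+FP)):
  es: TP=1047, FP=20+116=136 → 1047/1183 = 0.88504
  en: TP=813, FP=199+92=291 → 813/1104 = 0.73641
  it: TP=547, FP=210+27=237 → 547/784 = 0.69770
Highest is class 'es' with precision = 0.8850.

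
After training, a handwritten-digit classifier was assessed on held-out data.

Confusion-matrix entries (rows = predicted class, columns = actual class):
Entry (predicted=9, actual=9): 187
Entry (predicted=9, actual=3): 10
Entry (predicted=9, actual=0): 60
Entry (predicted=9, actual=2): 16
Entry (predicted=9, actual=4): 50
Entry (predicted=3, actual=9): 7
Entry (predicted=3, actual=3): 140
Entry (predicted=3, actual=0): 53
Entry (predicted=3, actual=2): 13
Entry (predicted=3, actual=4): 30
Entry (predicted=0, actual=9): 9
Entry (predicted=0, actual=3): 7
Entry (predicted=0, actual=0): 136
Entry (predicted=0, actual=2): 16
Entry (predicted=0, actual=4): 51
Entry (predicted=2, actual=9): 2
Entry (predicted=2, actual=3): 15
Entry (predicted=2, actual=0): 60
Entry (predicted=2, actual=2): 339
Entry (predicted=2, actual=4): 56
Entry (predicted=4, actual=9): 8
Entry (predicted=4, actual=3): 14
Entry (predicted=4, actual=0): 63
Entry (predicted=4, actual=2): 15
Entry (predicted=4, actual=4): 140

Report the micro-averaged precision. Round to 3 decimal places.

Micro-averaging pools counts across classes: ΣTP=942, ΣFP=555, ΣFN=555.
Micro-precision = TP/(TP+FP) on pooled counts = 0.629 (equals overall accuracy in single-label multiclass).

0.629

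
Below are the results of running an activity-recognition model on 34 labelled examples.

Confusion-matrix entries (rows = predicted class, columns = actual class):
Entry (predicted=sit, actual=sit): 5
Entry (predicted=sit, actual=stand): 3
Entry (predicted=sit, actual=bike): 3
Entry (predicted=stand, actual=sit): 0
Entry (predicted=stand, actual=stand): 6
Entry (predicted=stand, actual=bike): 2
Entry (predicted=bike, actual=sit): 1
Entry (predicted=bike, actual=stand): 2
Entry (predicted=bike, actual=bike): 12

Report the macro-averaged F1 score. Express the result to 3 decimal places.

0.657

Per-class F1 score (2·TP/(2·TP+FP+FN)):
  sit: TP=5, FP=3+3=6, FN=0+1=1 → 10/17 = 0.5882
  stand: TP=6, FP=0+2=2, FN=3+2=5 → 12/19 = 0.6316
  bike: TP=12, FP=1+2=3, FN=3+2=5 → 24/32 = 0.7500
Macro-F1 score = mean = (0.5882 + 0.6316 + 0.7500) / 3 = 0.657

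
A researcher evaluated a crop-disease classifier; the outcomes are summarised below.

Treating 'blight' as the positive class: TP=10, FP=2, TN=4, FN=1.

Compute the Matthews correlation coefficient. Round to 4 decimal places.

MCC = (TP·TN − FP·FN) / √((TP+FP)(TP+FN)(TN+FP)(TN+FN))
Numerator = 10·4 − 2·1 = 38
Denominator = √(12·11·6·5) = √3960 = 62.9285
MCC = 38 / 62.9285 = 0.6039

0.6039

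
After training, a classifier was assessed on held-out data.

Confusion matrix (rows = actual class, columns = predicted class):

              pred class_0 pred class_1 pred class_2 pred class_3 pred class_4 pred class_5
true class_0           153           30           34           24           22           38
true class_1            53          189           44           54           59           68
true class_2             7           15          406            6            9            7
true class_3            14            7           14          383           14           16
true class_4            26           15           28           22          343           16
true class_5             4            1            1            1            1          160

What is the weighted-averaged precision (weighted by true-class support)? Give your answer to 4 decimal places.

0.7234

Per-class precision (TP/(TP+FP)):
  class_0: TP=153, FP=53+7+14+26+4=104 → 153/257 = 0.59533
  class_1: TP=189, FP=30+15+7+15+1=68 → 189/257 = 0.73541
  class_2: TP=406, FP=34+44+14+28+1=121 → 406/527 = 0.77040
  class_3: TP=383, FP=24+54+6+22+1=107 → 383/490 = 0.78163
  class_4: TP=343, FP=22+59+9+14+1=105 → 343/448 = 0.76563
  class_5: TP=160, FP=38+68+7+16+16=145 → 160/305 = 0.52459
Weighted-precision = Σ (supportᵢ/N)·precisionᵢ with N=2284: (301/2284)·0.59533 + (467/2284)·0.73541 + (450/2284)·0.77040 + (448/2284)·0.78163 + (450/2284)·0.76563 + (168/2284)·0.52459 = 0.7234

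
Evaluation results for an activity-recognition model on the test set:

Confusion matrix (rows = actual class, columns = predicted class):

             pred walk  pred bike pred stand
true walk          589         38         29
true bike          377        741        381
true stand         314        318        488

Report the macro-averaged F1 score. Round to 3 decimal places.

0.554

Per-class F1 score (2·TP/(2·TP+FP+FN)):
  walk: TP=589, FP=377+314=691, FN=38+29=67 → 1178/1936 = 0.6085
  bike: TP=741, FP=38+318=356, FN=377+381=758 → 1482/2596 = 0.5709
  stand: TP=488, FP=29+381=410, FN=314+318=632 → 976/2018 = 0.4836
Macro-F1 score = mean = (0.6085 + 0.5709 + 0.4836) / 3 = 0.554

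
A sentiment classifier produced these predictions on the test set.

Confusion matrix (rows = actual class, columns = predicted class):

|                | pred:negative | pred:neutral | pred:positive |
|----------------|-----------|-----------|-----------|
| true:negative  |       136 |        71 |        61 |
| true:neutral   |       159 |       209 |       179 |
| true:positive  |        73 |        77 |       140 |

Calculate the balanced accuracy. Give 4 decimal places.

Balanced accuracy = mean of per-class recall.
  negative: recall = 136/268 = 0.50746
  neutral: recall = 209/547 = 0.38208
  positive: recall = 140/290 = 0.48276
Mean = (0.50746 + 0.38208 + 0.48276) / 3 = 0.4574

0.4574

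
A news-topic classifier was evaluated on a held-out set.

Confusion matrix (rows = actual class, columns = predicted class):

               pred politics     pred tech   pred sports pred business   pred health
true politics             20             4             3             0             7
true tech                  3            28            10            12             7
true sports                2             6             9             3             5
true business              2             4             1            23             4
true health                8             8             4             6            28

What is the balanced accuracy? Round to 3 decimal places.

0.522

Balanced accuracy = mean of per-class recall.
  politics: recall = 20/34 = 0.5882
  tech: recall = 28/60 = 0.4667
  sports: recall = 9/25 = 0.3600
  business: recall = 23/34 = 0.6765
  health: recall = 28/54 = 0.5185
Mean = (0.5882 + 0.4667 + 0.3600 + 0.6765 + 0.5185) / 5 = 0.522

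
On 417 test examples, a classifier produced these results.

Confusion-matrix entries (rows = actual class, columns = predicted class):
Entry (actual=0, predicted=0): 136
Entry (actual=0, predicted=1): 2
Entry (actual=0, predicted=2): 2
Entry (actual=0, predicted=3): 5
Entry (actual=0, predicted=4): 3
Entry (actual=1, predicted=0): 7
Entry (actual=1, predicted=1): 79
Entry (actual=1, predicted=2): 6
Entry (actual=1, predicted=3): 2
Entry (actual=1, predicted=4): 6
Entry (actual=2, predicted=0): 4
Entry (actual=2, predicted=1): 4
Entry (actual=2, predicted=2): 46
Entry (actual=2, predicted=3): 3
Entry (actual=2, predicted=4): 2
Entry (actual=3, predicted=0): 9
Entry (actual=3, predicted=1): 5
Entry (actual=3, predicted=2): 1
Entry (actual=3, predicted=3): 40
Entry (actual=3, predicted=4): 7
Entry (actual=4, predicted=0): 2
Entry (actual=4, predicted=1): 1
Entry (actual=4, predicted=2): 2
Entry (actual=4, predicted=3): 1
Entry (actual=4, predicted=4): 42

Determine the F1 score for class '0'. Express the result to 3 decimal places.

0.889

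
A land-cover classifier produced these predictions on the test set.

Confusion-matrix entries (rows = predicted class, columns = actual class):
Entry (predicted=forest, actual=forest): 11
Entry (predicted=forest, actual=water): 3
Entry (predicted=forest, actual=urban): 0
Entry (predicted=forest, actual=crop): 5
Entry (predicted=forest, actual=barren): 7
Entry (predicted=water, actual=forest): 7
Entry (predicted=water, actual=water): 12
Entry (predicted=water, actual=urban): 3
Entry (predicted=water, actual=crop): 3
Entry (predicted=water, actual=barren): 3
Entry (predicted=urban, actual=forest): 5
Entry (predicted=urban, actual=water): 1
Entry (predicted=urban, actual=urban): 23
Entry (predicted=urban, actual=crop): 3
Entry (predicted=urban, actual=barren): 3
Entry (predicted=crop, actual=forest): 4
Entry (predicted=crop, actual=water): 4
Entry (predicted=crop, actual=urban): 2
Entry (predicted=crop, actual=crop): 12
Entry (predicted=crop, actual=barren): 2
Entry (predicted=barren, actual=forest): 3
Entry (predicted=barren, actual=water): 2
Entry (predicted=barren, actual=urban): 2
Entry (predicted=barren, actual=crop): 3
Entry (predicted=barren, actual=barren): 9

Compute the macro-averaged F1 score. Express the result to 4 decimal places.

0.4958

Per-class F1 score (2·TP/(2·TP+FP+FN)):
  forest: TP=11, FP=3+0+5+7=15, FN=7+5+4+3=19 → 22/56 = 0.39286
  water: TP=12, FP=7+3+3+3=16, FN=3+1+4+2=10 → 24/50 = 0.48000
  urban: TP=23, FP=5+1+3+3=12, FN=0+3+2+2=7 → 46/65 = 0.70769
  crop: TP=12, FP=4+4+2+2=12, FN=5+3+3+3=14 → 24/50 = 0.48000
  barren: TP=9, FP=3+2+2+3=10, FN=7+3+3+2=15 → 18/43 = 0.41860
Macro-F1 score = mean = (0.39286 + 0.48000 + 0.70769 + 0.48000 + 0.41860) / 5 = 0.4958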